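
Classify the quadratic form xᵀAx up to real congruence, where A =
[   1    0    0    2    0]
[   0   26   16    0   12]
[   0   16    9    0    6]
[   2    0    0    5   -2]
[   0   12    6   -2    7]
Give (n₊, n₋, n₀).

Answer: (3, 2, 0)

Derivation:
step 0: pivot 1 → sign +
step 1: pivot 26 → sign +
step 2: pivot -11/13 → sign −
step 3: pivot 1 → sign +
step 4: pivot -3/11 → sign −
signature = (3, 2, 0)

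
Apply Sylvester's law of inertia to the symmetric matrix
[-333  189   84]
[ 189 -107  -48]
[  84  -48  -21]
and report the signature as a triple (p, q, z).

Answer: (1, 2, 0)

Derivation:
step 0: pivot -333 → sign −
step 1: pivot 10/37 → sign +
step 2: pivot -1/5 → sign −
signature = (1, 2, 0)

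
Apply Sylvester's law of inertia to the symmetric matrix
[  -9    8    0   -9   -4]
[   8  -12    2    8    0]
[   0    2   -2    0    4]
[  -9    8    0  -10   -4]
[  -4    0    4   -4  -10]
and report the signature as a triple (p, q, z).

Answer: (0, 5, 0)

Derivation:
step 0: pivot -9 → sign −
step 1: pivot -44/9 → sign −
step 2: pivot -13/11 → sign −
step 3: pivot -1 → sign −
step 4: pivot -2/13 → sign −
signature = (0, 5, 0)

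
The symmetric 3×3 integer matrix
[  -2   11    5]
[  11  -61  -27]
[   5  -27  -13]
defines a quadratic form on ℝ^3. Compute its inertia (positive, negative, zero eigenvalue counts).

step 0: pivot -2 → sign −
step 1: pivot -1/2 → sign −
step 2: row/col 2 already zero → sign 0
signature = (0, 2, 1)

Answer: (0, 2, 1)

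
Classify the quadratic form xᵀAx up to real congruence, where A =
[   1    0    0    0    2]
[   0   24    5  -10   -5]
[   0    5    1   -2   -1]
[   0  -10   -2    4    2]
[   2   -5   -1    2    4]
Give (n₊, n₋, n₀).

step 0: pivot 1 → sign +
step 1: pivot 24 → sign +
step 2: pivot -1/24 → sign −
step 3: pivot -1 → sign −
step 4: row/col 4 already zero → sign 0
signature = (2, 2, 1)

Answer: (2, 2, 1)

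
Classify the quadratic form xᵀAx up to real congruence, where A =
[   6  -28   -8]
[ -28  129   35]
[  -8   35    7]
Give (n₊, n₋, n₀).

step 0: pivot 6 → sign +
step 1: pivot -5/3 → sign −
step 2: pivot -2/5 → sign −
signature = (1, 2, 0)

Answer: (1, 2, 0)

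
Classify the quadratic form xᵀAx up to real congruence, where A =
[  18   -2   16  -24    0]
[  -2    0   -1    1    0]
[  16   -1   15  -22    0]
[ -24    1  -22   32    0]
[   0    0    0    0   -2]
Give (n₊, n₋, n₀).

step 0: pivot 18 → sign +
step 1: pivot -2/9 → sign −
step 2: pivot 7/2 → sign +
step 3: pivot 3/7 → sign +
step 4: pivot -2 → sign −
signature = (3, 2, 0)

Answer: (3, 2, 0)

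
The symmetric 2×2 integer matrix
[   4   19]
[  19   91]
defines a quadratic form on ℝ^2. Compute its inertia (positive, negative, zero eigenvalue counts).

Answer: (2, 0, 0)

Derivation:
step 0: pivot 4 → sign +
step 1: pivot 3/4 → sign +
signature = (2, 0, 0)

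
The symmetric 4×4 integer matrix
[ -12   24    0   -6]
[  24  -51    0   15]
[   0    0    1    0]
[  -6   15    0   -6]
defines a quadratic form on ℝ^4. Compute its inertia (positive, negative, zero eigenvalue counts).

Answer: (1, 2, 1)

Derivation:
step 0: pivot -12 → sign −
step 1: pivot -3 → sign −
step 2: pivot 1 → sign +
step 3: row/col 3 already zero → sign 0
signature = (1, 2, 1)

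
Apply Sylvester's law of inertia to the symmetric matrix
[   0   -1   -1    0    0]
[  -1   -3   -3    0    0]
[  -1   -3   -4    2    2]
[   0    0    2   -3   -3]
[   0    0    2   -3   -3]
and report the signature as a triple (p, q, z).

Answer: (2, 2, 1)

Derivation:
step 0: pivot -3 → sign −
step 1: pivot 1/3 → sign +
step 2: pivot -1 → sign −
step 3: pivot 1 → sign +
step 4: row/col 4 already zero → sign 0
signature = (2, 2, 1)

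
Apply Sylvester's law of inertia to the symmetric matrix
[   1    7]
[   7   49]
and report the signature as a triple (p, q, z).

Answer: (1, 0, 1)

Derivation:
step 0: pivot 1 → sign +
step 1: row/col 1 already zero → sign 0
signature = (1, 0, 1)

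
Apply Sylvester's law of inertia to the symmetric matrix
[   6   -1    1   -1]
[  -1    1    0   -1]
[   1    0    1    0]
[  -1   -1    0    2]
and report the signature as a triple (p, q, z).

Answer: (3, 0, 1)

Derivation:
step 0: pivot 6 → sign +
step 1: pivot 5/6 → sign +
step 2: pivot 4/5 → sign +
step 3: row/col 3 already zero → sign 0
signature = (3, 0, 1)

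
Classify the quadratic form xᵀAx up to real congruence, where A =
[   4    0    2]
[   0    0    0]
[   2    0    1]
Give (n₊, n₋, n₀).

Answer: (1, 0, 2)

Derivation:
step 0: pivot 4 → sign +
step 1: row/col 1 already zero → sign 0
step 2: row/col 2 already zero → sign 0
signature = (1, 0, 2)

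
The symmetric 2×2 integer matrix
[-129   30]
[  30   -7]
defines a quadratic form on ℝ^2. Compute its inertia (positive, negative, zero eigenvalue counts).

step 0: pivot -129 → sign −
step 1: pivot -1/43 → sign −
signature = (0, 2, 0)

Answer: (0, 2, 0)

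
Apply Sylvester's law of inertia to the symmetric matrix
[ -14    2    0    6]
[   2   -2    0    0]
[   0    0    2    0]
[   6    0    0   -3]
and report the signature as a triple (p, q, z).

Answer: (1, 2, 1)

Derivation:
step 0: pivot -14 → sign −
step 1: pivot -12/7 → sign −
step 2: pivot 2 → sign +
step 3: row/col 3 already zero → sign 0
signature = (1, 2, 1)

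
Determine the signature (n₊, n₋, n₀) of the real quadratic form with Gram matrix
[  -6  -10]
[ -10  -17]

step 0: pivot -6 → sign −
step 1: pivot -1/3 → sign −
signature = (0, 2, 0)

Answer: (0, 2, 0)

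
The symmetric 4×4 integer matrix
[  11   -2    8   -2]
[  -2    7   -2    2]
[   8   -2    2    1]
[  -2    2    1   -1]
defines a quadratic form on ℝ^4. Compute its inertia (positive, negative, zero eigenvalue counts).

Answer: (2, 2, 0)

Derivation:
step 0: pivot 11 → sign +
step 1: pivot 73/11 → sign +
step 2: pivot -282/73 → sign −
step 3: pivot -3/94 → sign −
signature = (2, 2, 0)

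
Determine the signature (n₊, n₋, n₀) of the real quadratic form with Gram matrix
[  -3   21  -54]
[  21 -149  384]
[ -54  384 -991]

Answer: (0, 3, 0)

Derivation:
step 0: pivot -3 → sign −
step 1: pivot -2 → sign −
step 2: pivot -1 → sign −
signature = (0, 3, 0)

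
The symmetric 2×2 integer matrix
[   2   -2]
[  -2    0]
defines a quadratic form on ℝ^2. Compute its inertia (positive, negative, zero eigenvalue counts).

step 0: pivot 2 → sign +
step 1: pivot -2 → sign −
signature = (1, 1, 0)

Answer: (1, 1, 0)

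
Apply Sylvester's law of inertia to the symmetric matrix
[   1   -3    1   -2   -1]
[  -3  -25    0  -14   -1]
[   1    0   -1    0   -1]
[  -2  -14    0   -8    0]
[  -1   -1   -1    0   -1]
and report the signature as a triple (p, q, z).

step 0: pivot 1 → sign +
step 1: pivot -34 → sign −
step 2: pivot -59/34 → sign −
step 3: pivot -12/59 → sign −
step 4: pivot -1 → sign −
signature = (1, 4, 0)

Answer: (1, 4, 0)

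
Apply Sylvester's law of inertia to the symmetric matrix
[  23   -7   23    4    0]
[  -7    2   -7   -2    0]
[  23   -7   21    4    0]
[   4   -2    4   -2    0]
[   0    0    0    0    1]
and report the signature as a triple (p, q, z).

step 0: pivot 23 → sign +
step 1: pivot -3/23 → sign −
step 2: pivot -2 → sign −
step 3: pivot 2 → sign +
step 4: pivot 1 → sign +
signature = (3, 2, 0)

Answer: (3, 2, 0)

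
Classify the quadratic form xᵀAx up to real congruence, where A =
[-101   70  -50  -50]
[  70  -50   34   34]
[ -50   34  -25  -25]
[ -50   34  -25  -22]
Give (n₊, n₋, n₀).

Answer: (2, 2, 0)

Derivation:
step 0: pivot -101 → sign −
step 1: pivot -150/101 → sign −
step 2: pivot 1/25 → sign +
step 3: pivot 3 → sign +
signature = (2, 2, 0)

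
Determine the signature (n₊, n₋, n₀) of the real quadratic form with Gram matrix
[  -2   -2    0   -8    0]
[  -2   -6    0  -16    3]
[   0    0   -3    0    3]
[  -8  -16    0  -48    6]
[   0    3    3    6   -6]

step 0: pivot -2 → sign −
step 1: pivot -4 → sign −
step 2: pivot -3 → sign −
step 3: pivot -3/4 → sign −
step 4: row/col 4 already zero → sign 0
signature = (0, 4, 1)

Answer: (0, 4, 1)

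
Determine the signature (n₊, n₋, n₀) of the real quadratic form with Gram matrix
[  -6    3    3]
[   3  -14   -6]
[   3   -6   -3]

Answer: (1, 2, 0)

Derivation:
step 0: pivot -6 → sign −
step 1: pivot -25/2 → sign −
step 2: pivot 3/25 → sign +
signature = (1, 2, 0)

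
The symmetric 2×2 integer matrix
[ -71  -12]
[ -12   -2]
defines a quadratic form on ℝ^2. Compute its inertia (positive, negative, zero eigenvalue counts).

step 0: pivot -71 → sign −
step 1: pivot 2/71 → sign +
signature = (1, 1, 0)

Answer: (1, 1, 0)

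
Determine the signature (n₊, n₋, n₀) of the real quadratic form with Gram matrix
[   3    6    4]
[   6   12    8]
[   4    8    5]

Answer: (1, 1, 1)

Derivation:
step 0: pivot 3 → sign +
step 1: pivot -1/3 → sign −
step 2: row/col 2 already zero → sign 0
signature = (1, 1, 1)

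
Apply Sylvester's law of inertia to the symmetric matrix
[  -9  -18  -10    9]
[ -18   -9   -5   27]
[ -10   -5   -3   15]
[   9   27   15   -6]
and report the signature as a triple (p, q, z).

step 0: pivot -9 → sign −
step 1: pivot 27 → sign +
step 2: pivot -2/9 → sign −
step 3: row/col 3 already zero → sign 0
signature = (1, 2, 1)

Answer: (1, 2, 1)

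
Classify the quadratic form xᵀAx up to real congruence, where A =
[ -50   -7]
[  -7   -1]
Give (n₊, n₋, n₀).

Answer: (0, 2, 0)

Derivation:
step 0: pivot -50 → sign −
step 1: pivot -1/50 → sign −
signature = (0, 2, 0)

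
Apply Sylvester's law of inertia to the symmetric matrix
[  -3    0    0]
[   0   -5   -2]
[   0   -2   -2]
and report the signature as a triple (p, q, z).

step 0: pivot -3 → sign −
step 1: pivot -5 → sign −
step 2: pivot -6/5 → sign −
signature = (0, 3, 0)

Answer: (0, 3, 0)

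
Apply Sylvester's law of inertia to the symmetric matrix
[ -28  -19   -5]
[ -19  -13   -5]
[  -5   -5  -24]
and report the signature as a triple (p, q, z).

Answer: (1, 2, 0)

Derivation:
step 0: pivot -28 → sign −
step 1: pivot -3/28 → sign −
step 2: pivot 1 → sign +
signature = (1, 2, 0)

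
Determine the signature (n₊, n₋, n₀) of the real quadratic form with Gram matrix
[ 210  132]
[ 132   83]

Answer: (2, 0, 0)

Derivation:
step 0: pivot 210 → sign +
step 1: pivot 1/35 → sign +
signature = (2, 0, 0)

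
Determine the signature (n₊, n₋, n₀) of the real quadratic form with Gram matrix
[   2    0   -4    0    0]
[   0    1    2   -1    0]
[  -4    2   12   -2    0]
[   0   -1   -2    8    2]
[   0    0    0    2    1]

step 0: pivot 2 → sign +
step 1: pivot 1 → sign +
step 2: pivot 7 → sign +
step 3: pivot 3/7 → sign +
step 4: row/col 4 already zero → sign 0
signature = (4, 0, 1)

Answer: (4, 0, 1)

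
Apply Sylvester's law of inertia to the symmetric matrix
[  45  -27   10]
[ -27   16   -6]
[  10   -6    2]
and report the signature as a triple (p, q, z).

step 0: pivot 45 → sign +
step 1: pivot -1/5 → sign −
step 2: pivot -2/9 → sign −
signature = (1, 2, 0)

Answer: (1, 2, 0)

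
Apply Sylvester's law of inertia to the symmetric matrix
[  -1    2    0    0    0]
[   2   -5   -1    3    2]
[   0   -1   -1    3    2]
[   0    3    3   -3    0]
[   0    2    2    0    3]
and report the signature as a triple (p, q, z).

Answer: (2, 2, 1)

Derivation:
step 0: pivot -1 → sign −
step 1: pivot -1 → sign −
step 2: pivot 6 → sign +
step 3: pivot 1 → sign +
step 4: row/col 4 already zero → sign 0
signature = (2, 2, 1)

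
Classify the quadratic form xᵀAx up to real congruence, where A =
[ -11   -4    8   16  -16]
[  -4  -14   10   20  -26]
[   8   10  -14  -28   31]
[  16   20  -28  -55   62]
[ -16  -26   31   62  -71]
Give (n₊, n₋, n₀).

step 0: pivot -11 → sign −
step 1: pivot -138/11 → sign −
step 2: pivot -96/23 → sign −
step 3: pivot 1 → sign +
step 4: pivot -3/32 → sign −
signature = (1, 4, 0)

Answer: (1, 4, 0)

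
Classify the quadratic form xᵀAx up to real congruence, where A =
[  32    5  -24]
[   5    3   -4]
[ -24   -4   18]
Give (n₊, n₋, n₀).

Answer: (2, 1, 0)

Derivation:
step 0: pivot 32 → sign +
step 1: pivot 71/32 → sign +
step 2: pivot -2/71 → sign −
signature = (2, 1, 0)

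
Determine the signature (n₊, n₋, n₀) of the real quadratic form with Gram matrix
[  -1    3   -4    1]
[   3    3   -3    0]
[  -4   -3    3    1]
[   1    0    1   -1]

Answer: (2, 2, 0)

Derivation:
step 0: pivot -1 → sign −
step 1: pivot 12 → sign +
step 2: pivot 1/4 → sign +
step 3: pivot -3 → sign −
signature = (2, 2, 0)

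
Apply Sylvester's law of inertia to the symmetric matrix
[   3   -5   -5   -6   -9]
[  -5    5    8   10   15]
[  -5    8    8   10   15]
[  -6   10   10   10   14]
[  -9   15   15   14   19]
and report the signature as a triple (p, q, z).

Answer: (1, 3, 1)

Derivation:
step 0: pivot 3 → sign +
step 1: pivot -10/3 → sign −
step 2: pivot -3/10 → sign −
step 3: pivot -2 → sign −
step 4: row/col 4 already zero → sign 0
signature = (1, 3, 1)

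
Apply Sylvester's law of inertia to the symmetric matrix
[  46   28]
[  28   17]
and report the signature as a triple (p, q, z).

step 0: pivot 46 → sign +
step 1: pivot -1/23 → sign −
signature = (1, 1, 0)

Answer: (1, 1, 0)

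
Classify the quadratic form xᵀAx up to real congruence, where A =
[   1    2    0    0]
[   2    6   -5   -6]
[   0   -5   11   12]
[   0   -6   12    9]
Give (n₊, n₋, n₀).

Answer: (2, 2, 0)

Derivation:
step 0: pivot 1 → sign +
step 1: pivot 2 → sign +
step 2: pivot -3/2 → sign −
step 3: pivot -3 → sign −
signature = (2, 2, 0)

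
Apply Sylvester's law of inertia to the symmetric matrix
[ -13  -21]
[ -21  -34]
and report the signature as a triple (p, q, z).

step 0: pivot -13 → sign −
step 1: pivot -1/13 → sign −
signature = (0, 2, 0)

Answer: (0, 2, 0)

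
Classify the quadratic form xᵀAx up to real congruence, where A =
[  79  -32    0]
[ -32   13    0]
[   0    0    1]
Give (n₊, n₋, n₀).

step 0: pivot 79 → sign +
step 1: pivot 3/79 → sign +
step 2: pivot 1 → sign +
signature = (3, 0, 0)

Answer: (3, 0, 0)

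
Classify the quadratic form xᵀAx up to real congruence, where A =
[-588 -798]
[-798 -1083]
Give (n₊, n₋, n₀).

Answer: (0, 1, 1)

Derivation:
step 0: pivot -588 → sign −
step 1: row/col 1 already zero → sign 0
signature = (0, 1, 1)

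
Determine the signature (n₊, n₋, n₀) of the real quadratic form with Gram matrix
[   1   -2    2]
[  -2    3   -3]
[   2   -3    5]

Answer: (2, 1, 0)

Derivation:
step 0: pivot 1 → sign +
step 1: pivot -1 → sign −
step 2: pivot 2 → sign +
signature = (2, 1, 0)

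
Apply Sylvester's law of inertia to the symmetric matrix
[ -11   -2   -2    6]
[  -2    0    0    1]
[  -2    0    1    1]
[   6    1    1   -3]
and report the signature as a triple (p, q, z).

Answer: (3, 1, 0)

Derivation:
step 0: pivot -11 → sign −
step 1: pivot 4/11 → sign +
step 2: pivot 1 → sign +
step 3: pivot 1/4 → sign +
signature = (3, 1, 0)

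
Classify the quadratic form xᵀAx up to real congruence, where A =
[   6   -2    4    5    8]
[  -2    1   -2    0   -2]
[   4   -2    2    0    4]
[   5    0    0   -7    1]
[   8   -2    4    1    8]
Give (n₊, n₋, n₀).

Answer: (3, 2, 0)

Derivation:
step 0: pivot 6 → sign +
step 1: pivot 1/3 → sign +
step 2: pivot -2 → sign −
step 3: pivot -39/2 → sign −
step 4: pivot 2/13 → sign +
signature = (3, 2, 0)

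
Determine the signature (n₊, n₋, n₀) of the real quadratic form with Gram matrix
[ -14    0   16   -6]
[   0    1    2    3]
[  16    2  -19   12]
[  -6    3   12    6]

step 0: pivot -14 → sign −
step 1: pivot 1 → sign +
step 2: pivot -33/7 → sign −
step 3: pivot -3/11 → sign −
signature = (1, 3, 0)

Answer: (1, 3, 0)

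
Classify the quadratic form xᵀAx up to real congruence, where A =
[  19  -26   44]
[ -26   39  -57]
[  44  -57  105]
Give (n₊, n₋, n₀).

step 0: pivot 19 → sign +
step 1: pivot 65/19 → sign +
step 2: pivot 6/65 → sign +
signature = (3, 0, 0)

Answer: (3, 0, 0)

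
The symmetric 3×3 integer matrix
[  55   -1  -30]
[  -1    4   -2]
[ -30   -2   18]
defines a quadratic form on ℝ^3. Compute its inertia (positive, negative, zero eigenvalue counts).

Answer: (3, 0, 0)

Derivation:
step 0: pivot 55 → sign +
step 1: pivot 219/55 → sign +
step 2: pivot 2/219 → sign +
signature = (3, 0, 0)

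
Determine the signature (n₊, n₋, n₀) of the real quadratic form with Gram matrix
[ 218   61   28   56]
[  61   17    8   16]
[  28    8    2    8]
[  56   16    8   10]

Answer: (1, 3, 0)

Derivation:
step 0: pivot 218 → sign +
step 1: pivot -15/218 → sign −
step 2: pivot -6/5 → sign −
step 3: pivot -2/3 → sign −
signature = (1, 3, 0)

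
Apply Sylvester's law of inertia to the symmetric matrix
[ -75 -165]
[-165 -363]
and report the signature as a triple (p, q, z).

step 0: pivot -75 → sign −
step 1: row/col 1 already zero → sign 0
signature = (0, 1, 1)

Answer: (0, 1, 1)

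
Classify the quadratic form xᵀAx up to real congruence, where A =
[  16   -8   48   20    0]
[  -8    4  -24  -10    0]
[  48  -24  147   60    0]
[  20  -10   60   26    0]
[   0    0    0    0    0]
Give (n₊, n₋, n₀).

step 0: pivot 16 → sign +
step 1: pivot 3 → sign +
step 2: pivot 1 → sign +
step 3: row/col 3 already zero → sign 0
step 4: row/col 4 already zero → sign 0
signature = (3, 0, 2)

Answer: (3, 0, 2)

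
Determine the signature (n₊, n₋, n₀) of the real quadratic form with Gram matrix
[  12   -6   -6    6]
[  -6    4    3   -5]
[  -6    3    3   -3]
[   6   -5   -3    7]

step 0: pivot 12 → sign +
step 1: pivot 1 → sign +
step 2: row/col 2 already zero → sign 0
step 3: row/col 3 already zero → sign 0
signature = (2, 0, 2)

Answer: (2, 0, 2)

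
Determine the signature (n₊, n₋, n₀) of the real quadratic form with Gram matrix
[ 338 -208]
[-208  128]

Answer: (1, 0, 1)

Derivation:
step 0: pivot 338 → sign +
step 1: row/col 1 already zero → sign 0
signature = (1, 0, 1)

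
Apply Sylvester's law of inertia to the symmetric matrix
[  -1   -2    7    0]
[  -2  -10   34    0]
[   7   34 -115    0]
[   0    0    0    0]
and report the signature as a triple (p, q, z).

step 0: pivot -1 → sign −
step 1: pivot -6 → sign −
step 2: pivot 2/3 → sign +
step 3: row/col 3 already zero → sign 0
signature = (1, 2, 1)

Answer: (1, 2, 1)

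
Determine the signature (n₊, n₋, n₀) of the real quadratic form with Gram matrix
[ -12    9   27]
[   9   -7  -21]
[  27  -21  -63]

step 0: pivot -12 → sign −
step 1: pivot -1/4 → sign −
step 2: row/col 2 already zero → sign 0
signature = (0, 2, 1)

Answer: (0, 2, 1)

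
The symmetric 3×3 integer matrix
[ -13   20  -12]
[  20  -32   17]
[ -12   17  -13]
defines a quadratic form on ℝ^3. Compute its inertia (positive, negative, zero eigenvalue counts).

Answer: (0, 3, 0)

Derivation:
step 0: pivot -13 → sign −
step 1: pivot -16/13 → sign −
step 2: pivot -3/16 → sign −
signature = (0, 3, 0)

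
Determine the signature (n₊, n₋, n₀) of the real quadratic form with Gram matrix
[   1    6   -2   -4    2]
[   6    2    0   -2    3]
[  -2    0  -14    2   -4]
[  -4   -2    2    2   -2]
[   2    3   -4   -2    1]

Answer: (2, 2, 1)

Derivation:
step 0: pivot 1 → sign +
step 1: pivot -34 → sign −
step 2: pivot -234/17 → sign −
step 3: pivot 6/13 → sign +
step 4: row/col 4 already zero → sign 0
signature = (2, 2, 1)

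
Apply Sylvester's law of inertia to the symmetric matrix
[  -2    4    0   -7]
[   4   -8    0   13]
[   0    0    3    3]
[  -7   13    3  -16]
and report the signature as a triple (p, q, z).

Answer: (2, 2, 0)

Derivation:
step 0: pivot -2 → sign −
step 1: pivot 3 → sign +
step 2: pivot 11/2 → sign +
step 3: pivot -2/11 → sign −
signature = (2, 2, 0)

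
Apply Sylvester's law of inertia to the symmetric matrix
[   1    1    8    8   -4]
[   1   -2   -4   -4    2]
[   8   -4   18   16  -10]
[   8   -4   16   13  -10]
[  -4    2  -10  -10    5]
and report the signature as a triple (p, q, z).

step 0: pivot 1 → sign +
step 1: pivot -3 → sign −
step 2: pivot 2 → sign +
step 3: pivot -3 → sign −
step 4: pivot 1/3 → sign +
signature = (3, 2, 0)

Answer: (3, 2, 0)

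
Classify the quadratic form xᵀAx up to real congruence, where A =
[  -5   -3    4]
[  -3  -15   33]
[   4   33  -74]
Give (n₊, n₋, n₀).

step 0: pivot -5 → sign −
step 1: pivot -66/5 → sign −
step 2: pivot 3/22 → sign +
signature = (1, 2, 0)

Answer: (1, 2, 0)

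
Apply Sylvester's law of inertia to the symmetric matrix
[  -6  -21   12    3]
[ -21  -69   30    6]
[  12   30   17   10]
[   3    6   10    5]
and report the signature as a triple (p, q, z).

step 0: pivot -6 → sign −
step 1: pivot 9/2 → sign +
step 2: pivot 9 → sign +
step 3: pivot 2/9 → sign +
signature = (3, 1, 0)

Answer: (3, 1, 0)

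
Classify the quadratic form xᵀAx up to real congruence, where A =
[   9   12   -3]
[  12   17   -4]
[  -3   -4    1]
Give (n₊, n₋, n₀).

step 0: pivot 9 → sign +
step 1: pivot 1 → sign +
step 2: row/col 2 already zero → sign 0
signature = (2, 0, 1)

Answer: (2, 0, 1)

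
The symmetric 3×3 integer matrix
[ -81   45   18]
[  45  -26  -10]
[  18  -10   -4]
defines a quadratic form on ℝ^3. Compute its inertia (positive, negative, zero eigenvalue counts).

step 0: pivot -81 → sign −
step 1: pivot -1 → sign −
step 2: row/col 2 already zero → sign 0
signature = (0, 2, 1)

Answer: (0, 2, 1)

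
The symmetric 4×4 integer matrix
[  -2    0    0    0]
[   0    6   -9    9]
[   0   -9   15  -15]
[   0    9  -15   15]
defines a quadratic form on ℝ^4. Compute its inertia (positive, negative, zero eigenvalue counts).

step 0: pivot -2 → sign −
step 1: pivot 6 → sign +
step 2: pivot 3/2 → sign +
step 3: row/col 3 already zero → sign 0
signature = (2, 1, 1)

Answer: (2, 1, 1)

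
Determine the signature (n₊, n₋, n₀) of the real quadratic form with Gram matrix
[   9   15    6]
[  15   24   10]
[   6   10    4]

step 0: pivot 9 → sign +
step 1: pivot -1 → sign −
step 2: row/col 2 already zero → sign 0
signature = (1, 1, 1)

Answer: (1, 1, 1)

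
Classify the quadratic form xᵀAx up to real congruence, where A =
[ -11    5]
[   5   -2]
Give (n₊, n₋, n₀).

step 0: pivot -11 → sign −
step 1: pivot 3/11 → sign +
signature = (1, 1, 0)

Answer: (1, 1, 0)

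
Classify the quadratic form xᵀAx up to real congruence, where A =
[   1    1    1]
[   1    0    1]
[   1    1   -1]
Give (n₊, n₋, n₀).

step 0: pivot 1 → sign +
step 1: pivot -1 → sign −
step 2: pivot -2 → sign −
signature = (1, 2, 0)

Answer: (1, 2, 0)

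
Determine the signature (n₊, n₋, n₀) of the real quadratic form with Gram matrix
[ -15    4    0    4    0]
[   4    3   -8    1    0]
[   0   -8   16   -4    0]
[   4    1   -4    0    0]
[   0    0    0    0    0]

step 0: pivot -15 → sign −
step 1: pivot 61/15 → sign +
step 2: pivot 16/61 → sign +
step 3: row/col 3 already zero → sign 0
step 4: row/col 4 already zero → sign 0
signature = (2, 1, 2)

Answer: (2, 1, 2)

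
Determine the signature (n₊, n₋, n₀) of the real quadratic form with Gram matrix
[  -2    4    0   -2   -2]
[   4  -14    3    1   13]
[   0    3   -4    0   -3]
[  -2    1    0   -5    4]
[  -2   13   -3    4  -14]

step 0: pivot -2 → sign −
step 1: pivot -6 → sign −
step 2: pivot -5/2 → sign −
step 3: pivot -3/5 → sign −
step 4: pivot 3 → sign +
signature = (1, 4, 0)

Answer: (1, 4, 0)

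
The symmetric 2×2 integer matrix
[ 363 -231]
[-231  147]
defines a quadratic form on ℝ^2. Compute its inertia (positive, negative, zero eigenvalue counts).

step 0: pivot 363 → sign +
step 1: row/col 1 already zero → sign 0
signature = (1, 0, 1)

Answer: (1, 0, 1)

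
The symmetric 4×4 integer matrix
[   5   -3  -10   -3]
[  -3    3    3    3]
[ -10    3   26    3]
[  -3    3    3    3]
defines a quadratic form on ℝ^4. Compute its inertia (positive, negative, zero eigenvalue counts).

Answer: (2, 1, 1)

Derivation:
step 0: pivot 5 → sign +
step 1: pivot 6/5 → sign +
step 2: pivot -3/2 → sign −
step 3: row/col 3 already zero → sign 0
signature = (2, 1, 1)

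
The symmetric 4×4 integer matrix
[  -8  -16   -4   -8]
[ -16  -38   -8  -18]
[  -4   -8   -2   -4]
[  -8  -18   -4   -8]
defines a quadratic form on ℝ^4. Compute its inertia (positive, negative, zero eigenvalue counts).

Answer: (1, 2, 1)

Derivation:
step 0: pivot -8 → sign −
step 1: pivot -6 → sign −
step 2: pivot 2/3 → sign +
step 3: row/col 3 already zero → sign 0
signature = (1, 2, 1)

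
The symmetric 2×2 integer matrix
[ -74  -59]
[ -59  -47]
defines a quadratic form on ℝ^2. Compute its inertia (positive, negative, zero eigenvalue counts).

Answer: (1, 1, 0)

Derivation:
step 0: pivot -74 → sign −
step 1: pivot 3/74 → sign +
signature = (1, 1, 0)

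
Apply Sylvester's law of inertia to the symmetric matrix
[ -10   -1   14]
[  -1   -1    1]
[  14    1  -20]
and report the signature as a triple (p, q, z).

Answer: (0, 3, 0)

Derivation:
step 0: pivot -10 → sign −
step 1: pivot -9/10 → sign −
step 2: pivot -2/9 → sign −
signature = (0, 3, 0)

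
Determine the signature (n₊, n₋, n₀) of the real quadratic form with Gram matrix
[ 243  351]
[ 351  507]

step 0: pivot 243 → sign +
step 1: row/col 1 already zero → sign 0
signature = (1, 0, 1)

Answer: (1, 0, 1)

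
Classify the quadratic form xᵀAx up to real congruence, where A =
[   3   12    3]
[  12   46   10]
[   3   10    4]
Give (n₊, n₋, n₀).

step 0: pivot 3 → sign +
step 1: pivot -2 → sign −
step 2: pivot 3 → sign +
signature = (2, 1, 0)

Answer: (2, 1, 0)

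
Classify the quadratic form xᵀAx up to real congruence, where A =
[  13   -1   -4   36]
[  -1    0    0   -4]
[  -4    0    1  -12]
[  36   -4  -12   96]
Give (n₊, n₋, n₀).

step 0: pivot 13 → sign +
step 1: pivot -1/13 → sign −
step 2: pivot 1 → sign +
step 3: row/col 3 already zero → sign 0
signature = (2, 1, 1)

Answer: (2, 1, 1)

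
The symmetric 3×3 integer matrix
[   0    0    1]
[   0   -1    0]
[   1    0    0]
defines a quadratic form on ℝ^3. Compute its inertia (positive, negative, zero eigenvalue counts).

step 0: pivot -1 → sign −
step 1: pivot 2 → sign +
step 2: pivot -1/2 → sign −
signature = (1, 2, 0)

Answer: (1, 2, 0)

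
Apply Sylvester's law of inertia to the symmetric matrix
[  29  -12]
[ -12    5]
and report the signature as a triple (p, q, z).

step 0: pivot 29 → sign +
step 1: pivot 1/29 → sign +
signature = (2, 0, 0)

Answer: (2, 0, 0)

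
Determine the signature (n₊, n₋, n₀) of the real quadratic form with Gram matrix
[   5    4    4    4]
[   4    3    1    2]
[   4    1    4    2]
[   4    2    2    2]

step 0: pivot 5 → sign +
step 1: pivot -1/5 → sign −
step 2: pivot 25 → sign +
step 3: pivot 6/25 → sign +
signature = (3, 1, 0)

Answer: (3, 1, 0)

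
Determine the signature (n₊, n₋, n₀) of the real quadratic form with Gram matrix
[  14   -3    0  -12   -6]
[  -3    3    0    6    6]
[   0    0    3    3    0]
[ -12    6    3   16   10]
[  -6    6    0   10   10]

step 0: pivot 14 → sign +
step 1: pivot 33/14 → sign +
step 2: pivot 3 → sign +
step 3: pivot -25/11 → sign −
step 4: pivot -6/25 → sign −
signature = (3, 2, 0)

Answer: (3, 2, 0)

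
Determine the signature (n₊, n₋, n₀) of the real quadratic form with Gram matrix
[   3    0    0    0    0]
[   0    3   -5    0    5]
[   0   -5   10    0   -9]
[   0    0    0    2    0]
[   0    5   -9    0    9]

Answer: (5, 0, 0)

Derivation:
step 0: pivot 3 → sign +
step 1: pivot 3 → sign +
step 2: pivot 5/3 → sign +
step 3: pivot 2 → sign +
step 4: pivot 2/5 → sign +
signature = (5, 0, 0)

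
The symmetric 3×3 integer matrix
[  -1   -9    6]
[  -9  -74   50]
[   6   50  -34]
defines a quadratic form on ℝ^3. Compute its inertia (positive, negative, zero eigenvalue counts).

step 0: pivot -1 → sign −
step 1: pivot 7 → sign +
step 2: pivot -2/7 → sign −
signature = (1, 2, 0)

Answer: (1, 2, 0)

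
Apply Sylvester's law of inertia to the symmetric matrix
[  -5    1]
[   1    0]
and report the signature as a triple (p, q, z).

Answer: (1, 1, 0)

Derivation:
step 0: pivot -5 → sign −
step 1: pivot 1/5 → sign +
signature = (1, 1, 0)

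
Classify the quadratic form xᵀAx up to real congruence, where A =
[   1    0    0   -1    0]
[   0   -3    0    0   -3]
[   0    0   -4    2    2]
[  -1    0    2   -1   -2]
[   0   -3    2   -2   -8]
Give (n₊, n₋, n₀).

Answer: (1, 4, 0)

Derivation:
step 0: pivot 1 → sign +
step 1: pivot -3 → sign −
step 2: pivot -4 → sign −
step 3: pivot -1 → sign −
step 4: pivot -3 → sign −
signature = (1, 4, 0)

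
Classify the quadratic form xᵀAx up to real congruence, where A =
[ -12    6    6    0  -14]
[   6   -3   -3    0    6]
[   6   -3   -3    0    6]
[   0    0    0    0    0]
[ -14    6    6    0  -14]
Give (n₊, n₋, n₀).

step 0: pivot -12 → sign −
step 1: pivot 7/3 → sign +
step 2: pivot -3/7 → sign −
step 3: row/col 3 already zero → sign 0
step 4: row/col 4 already zero → sign 0
signature = (1, 2, 2)

Answer: (1, 2, 2)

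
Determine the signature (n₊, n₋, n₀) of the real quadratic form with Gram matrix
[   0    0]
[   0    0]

step 0: row/col 0 already zero → sign 0
step 1: row/col 1 already zero → sign 0
signature = (0, 0, 2)

Answer: (0, 0, 2)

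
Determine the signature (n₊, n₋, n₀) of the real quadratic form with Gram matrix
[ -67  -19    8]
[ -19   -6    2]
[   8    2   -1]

Answer: (1, 2, 0)

Derivation:
step 0: pivot -67 → sign −
step 1: pivot -41/67 → sign −
step 2: pivot 3/41 → sign +
signature = (1, 2, 0)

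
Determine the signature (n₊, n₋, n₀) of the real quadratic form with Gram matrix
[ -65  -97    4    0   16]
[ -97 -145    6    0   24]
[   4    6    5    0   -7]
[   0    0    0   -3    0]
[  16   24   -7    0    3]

Answer: (2, 3, 0)

Derivation:
step 0: pivot -65 → sign −
step 1: pivot -16/65 → sign −
step 2: pivot 21/4 → sign +
step 3: pivot -3 → sign −
step 4: pivot 1/7 → sign +
signature = (2, 3, 0)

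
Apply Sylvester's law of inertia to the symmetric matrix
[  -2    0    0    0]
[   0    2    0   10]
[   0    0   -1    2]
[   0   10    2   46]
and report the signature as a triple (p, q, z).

step 0: pivot -2 → sign −
step 1: pivot 2 → sign +
step 2: pivot -1 → sign −
step 3: row/col 3 already zero → sign 0
signature = (1, 2, 1)

Answer: (1, 2, 1)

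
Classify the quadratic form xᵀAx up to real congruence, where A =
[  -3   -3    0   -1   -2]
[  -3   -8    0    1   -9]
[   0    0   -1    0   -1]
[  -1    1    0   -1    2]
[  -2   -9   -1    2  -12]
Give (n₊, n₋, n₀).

Answer: (1, 3, 1)

Derivation:
step 0: pivot -3 → sign −
step 1: pivot -5 → sign −
step 2: pivot -1 → sign −
step 3: pivot 2/15 → sign +
step 4: row/col 4 already zero → sign 0
signature = (1, 3, 1)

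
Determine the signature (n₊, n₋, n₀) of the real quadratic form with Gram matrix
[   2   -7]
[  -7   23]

step 0: pivot 2 → sign +
step 1: pivot -3/2 → sign −
signature = (1, 1, 0)

Answer: (1, 1, 0)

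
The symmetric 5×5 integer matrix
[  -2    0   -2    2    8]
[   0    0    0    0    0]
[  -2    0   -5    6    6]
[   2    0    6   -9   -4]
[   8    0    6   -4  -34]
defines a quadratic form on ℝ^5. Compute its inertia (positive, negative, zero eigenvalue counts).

step 0: pivot -2 → sign −
step 1: pivot -3 → sign −
step 2: pivot -5/3 → sign −
step 3: pivot 2/5 → sign +
step 4: row/col 4 already zero → sign 0
signature = (1, 3, 1)

Answer: (1, 3, 1)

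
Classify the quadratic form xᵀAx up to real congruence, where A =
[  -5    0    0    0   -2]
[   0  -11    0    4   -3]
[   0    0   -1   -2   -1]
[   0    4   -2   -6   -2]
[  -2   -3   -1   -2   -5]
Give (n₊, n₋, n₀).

Answer: (0, 5, 0)

Derivation:
step 0: pivot -5 → sign −
step 1: pivot -11 → sign −
step 2: pivot -1 → sign −
step 3: pivot -6/11 → sign −
step 4: pivot -1/5 → sign −
signature = (0, 5, 0)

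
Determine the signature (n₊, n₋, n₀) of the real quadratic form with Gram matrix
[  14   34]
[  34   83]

step 0: pivot 14 → sign +
step 1: pivot 3/7 → sign +
signature = (2, 0, 0)

Answer: (2, 0, 0)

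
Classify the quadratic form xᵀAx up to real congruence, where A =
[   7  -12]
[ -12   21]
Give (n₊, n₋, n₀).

Answer: (2, 0, 0)

Derivation:
step 0: pivot 7 → sign +
step 1: pivot 3/7 → sign +
signature = (2, 0, 0)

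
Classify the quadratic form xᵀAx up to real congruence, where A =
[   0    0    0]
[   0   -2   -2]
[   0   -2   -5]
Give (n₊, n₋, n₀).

step 0: pivot -2 → sign −
step 1: pivot -3 → sign −
step 2: row/col 2 already zero → sign 0
signature = (0, 2, 1)

Answer: (0, 2, 1)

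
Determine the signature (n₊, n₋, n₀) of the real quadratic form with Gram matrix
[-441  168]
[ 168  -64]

Answer: (0, 1, 1)

Derivation:
step 0: pivot -441 → sign −
step 1: row/col 1 already zero → sign 0
signature = (0, 1, 1)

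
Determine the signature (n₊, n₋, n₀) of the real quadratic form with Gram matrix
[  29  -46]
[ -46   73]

Answer: (2, 0, 0)

Derivation:
step 0: pivot 29 → sign +
step 1: pivot 1/29 → sign +
signature = (2, 0, 0)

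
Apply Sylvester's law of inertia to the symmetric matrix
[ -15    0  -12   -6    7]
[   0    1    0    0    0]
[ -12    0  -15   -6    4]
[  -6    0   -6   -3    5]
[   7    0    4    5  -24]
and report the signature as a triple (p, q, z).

Answer: (1, 4, 0)

Derivation:
step 0: pivot -15 → sign −
step 1: pivot 1 → sign +
step 2: pivot -27/5 → sign −
step 3: pivot -1/3 → sign −
step 4: pivot -2/3 → sign −
signature = (1, 4, 0)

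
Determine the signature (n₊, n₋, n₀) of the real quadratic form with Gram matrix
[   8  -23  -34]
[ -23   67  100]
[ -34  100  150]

step 0: pivot 8 → sign +
step 1: pivot 7/8 → sign +
step 2: pivot -2/7 → sign −
signature = (2, 1, 0)

Answer: (2, 1, 0)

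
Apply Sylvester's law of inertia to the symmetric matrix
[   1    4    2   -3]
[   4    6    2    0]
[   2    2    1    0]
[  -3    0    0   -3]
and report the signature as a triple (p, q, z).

step 0: pivot 1 → sign +
step 1: pivot -10 → sign −
step 2: pivot 3/5 → sign +
step 3: row/col 3 already zero → sign 0
signature = (2, 1, 1)

Answer: (2, 1, 1)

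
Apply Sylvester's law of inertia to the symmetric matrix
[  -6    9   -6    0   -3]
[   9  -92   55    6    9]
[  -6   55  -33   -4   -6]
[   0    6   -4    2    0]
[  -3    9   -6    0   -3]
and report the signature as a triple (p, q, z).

step 0: pivot -6 → sign −
step 1: pivot -157/2 → sign −
step 2: pivot -7/157 → sign −
step 3: pivot 54/7 → sign +
step 4: pivot -2/3 → sign −
signature = (1, 4, 0)

Answer: (1, 4, 0)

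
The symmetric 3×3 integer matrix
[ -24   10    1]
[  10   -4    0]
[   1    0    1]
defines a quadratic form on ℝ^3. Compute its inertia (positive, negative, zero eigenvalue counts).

Answer: (1, 1, 1)

Derivation:
step 0: pivot -24 → sign −
step 1: pivot 1/6 → sign +
step 2: row/col 2 already zero → sign 0
signature = (1, 1, 1)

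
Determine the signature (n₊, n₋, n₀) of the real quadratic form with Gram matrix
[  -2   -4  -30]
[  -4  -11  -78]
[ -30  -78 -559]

Answer: (0, 3, 0)

Derivation:
step 0: pivot -2 → sign −
step 1: pivot -3 → sign −
step 2: pivot -1 → sign −
signature = (0, 3, 0)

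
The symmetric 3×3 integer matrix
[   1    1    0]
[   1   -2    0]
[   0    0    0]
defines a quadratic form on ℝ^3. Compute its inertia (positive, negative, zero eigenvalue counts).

step 0: pivot 1 → sign +
step 1: pivot -3 → sign −
step 2: row/col 2 already zero → sign 0
signature = (1, 1, 1)

Answer: (1, 1, 1)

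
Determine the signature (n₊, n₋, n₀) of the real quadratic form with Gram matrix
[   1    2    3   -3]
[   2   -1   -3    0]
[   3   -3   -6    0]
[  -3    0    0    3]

step 0: pivot 1 → sign +
step 1: pivot -5 → sign −
step 2: pivot 6/5 → sign +
step 3: pivot -3/2 → sign −
signature = (2, 2, 0)

Answer: (2, 2, 0)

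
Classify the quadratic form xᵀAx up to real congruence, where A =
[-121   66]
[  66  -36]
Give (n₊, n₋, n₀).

step 0: pivot -121 → sign −
step 1: row/col 1 already zero → sign 0
signature = (0, 1, 1)

Answer: (0, 1, 1)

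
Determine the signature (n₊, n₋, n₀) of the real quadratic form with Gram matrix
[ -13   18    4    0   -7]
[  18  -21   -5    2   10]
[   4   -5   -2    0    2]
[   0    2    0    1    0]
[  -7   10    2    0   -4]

Answer: (2, 3, 0)

Derivation:
step 0: pivot -13 → sign −
step 1: pivot 51/13 → sign +
step 2: pivot -43/51 → sign −
step 3: pivot 3/43 → sign +
step 4: pivot -1/3 → sign −
signature = (2, 3, 0)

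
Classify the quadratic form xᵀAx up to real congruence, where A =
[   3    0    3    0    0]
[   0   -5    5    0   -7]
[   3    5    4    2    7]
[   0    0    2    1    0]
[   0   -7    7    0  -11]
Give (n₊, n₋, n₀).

step 0: pivot 3 → sign +
step 1: pivot -5 → sign −
step 2: pivot 6 → sign +
step 3: pivot 1/3 → sign +
step 4: pivot -6/5 → sign −
signature = (3, 2, 0)

Answer: (3, 2, 0)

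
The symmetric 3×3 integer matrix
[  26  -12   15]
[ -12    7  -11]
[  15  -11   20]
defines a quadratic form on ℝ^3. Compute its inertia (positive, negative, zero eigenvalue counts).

Answer: (2, 1, 0)

Derivation:
step 0: pivot 26 → sign +
step 1: pivot 19/13 → sign +
step 2: pivot -1/38 → sign −
signature = (2, 1, 0)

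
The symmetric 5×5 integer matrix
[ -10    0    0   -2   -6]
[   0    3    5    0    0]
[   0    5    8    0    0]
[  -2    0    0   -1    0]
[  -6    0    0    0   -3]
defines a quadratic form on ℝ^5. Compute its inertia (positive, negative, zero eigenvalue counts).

step 0: pivot -10 → sign −
step 1: pivot 3 → sign +
step 2: pivot -1/3 → sign −
step 3: pivot -3/5 → sign −
step 4: pivot 3 → sign +
signature = (2, 3, 0)

Answer: (2, 3, 0)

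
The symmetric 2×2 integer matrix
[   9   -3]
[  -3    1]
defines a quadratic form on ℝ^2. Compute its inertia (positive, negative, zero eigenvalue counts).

Answer: (1, 0, 1)

Derivation:
step 0: pivot 9 → sign +
step 1: row/col 1 already zero → sign 0
signature = (1, 0, 1)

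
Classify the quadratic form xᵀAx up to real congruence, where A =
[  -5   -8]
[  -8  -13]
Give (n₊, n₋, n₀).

Answer: (0, 2, 0)

Derivation:
step 0: pivot -5 → sign −
step 1: pivot -1/5 → sign −
signature = (0, 2, 0)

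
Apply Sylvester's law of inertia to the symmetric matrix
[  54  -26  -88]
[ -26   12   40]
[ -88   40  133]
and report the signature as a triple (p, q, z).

step 0: pivot 54 → sign +
step 1: pivot -14/27 → sign −
step 2: pivot 3/7 → sign +
signature = (2, 1, 0)

Answer: (2, 1, 0)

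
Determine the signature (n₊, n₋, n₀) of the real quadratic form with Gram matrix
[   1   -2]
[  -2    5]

Answer: (2, 0, 0)

Derivation:
step 0: pivot 1 → sign +
step 1: pivot 1 → sign +
signature = (2, 0, 0)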